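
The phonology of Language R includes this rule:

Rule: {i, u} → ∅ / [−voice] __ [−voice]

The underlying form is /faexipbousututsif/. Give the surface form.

faexpbousttsf

/i/ is a high vowel flanked by voiceless consonants /x/ and /p/, so it deletes.
/u/ is a high vowel flanked by voiceless consonants /s/ and /t/, so it deletes.
/u/ is a high vowel flanked by voiceless consonants /t/ and /t/, so it deletes.
/i/ is a high vowel flanked by voiceless consonants /s/ and /f/, so it deletes.
Surface form: [faexpbousttsf].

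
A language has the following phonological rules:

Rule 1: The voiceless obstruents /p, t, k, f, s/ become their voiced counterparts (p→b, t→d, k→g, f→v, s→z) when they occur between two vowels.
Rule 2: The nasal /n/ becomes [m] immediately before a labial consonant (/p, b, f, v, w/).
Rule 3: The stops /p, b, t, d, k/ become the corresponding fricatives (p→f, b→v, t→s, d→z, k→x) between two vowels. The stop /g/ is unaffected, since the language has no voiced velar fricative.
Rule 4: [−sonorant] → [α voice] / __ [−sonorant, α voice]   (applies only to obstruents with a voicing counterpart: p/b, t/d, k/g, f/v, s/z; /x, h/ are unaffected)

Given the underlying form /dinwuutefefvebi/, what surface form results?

dimwuuzevevvevi

Rule 1 (intervocalic voicing): /t/ is a voiceless obstruent between vowels /u/ and /e/, so it voices to [d]. /f/ is a voiceless obstruent between vowels /e/ and /e/, so it voices to [v]. /dinwuutefefvebi/ → dinwuudevefvebi.
Rule 2 (nasal place assimilation): /n/ precedes the labial consonant /w/, so it assimilates in place to [m]. /dinwuudevefvebi/ → dimwuudevefvebi.
Rule 3 (intervocalic spirantization): /d/ is a stop between vowels /u/ and /e/, so it spirantizes to the fricative [z]. /b/ is a stop between vowels /e/ and /i/, so it spirantizes to the fricative [v]. /dimwuudevefvebi/ → dimwuuzevefvevi.
Rule 4 (regressive voicing assimilation): /f/ precedes the voiced obstruent /v/, so it voices to [v] by assimilation. /dimwuuzevefvevi/ → dimwuuzevevvevi.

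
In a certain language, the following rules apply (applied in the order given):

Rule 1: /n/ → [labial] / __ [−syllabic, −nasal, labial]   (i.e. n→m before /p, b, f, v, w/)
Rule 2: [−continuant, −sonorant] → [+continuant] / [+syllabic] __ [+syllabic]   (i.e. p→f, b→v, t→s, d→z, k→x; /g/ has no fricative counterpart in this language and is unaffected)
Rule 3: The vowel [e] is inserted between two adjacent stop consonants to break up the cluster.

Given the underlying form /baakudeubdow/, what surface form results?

baaxuzeubedow

Rule 1 (nasal place assimilation): no segment meets the environment; /baakudeubdow/ is unchanged.
Rule 2 (intervocalic spirantization): /k/ is a stop between vowels /a/ and /u/, so it spirantizes to the fricative [x]. /d/ is a stop between vowels /u/ and /e/, so it spirantizes to the fricative [z]. /baakudeubdow/ → baaxuzeubdow.
Rule 3 (stop-cluster e-epenthesis): /b/ and /d/ form a stop–stop cluster, so [e] is inserted between them. /baaxuzeubdow/ → baaxuzeubedow.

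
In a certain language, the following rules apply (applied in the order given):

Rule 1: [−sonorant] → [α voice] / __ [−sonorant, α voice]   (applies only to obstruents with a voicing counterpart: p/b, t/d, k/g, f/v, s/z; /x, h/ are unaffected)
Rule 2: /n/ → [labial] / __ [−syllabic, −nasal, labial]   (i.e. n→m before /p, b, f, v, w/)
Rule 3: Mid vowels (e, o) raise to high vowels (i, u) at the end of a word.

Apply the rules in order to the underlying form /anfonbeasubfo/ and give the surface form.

amfombeasupfu

Rule 1 (regressive voicing assimilation): /b/ precedes the voiceless obstruent /f/, so it devoices to [p] by assimilation. /anfonbeasubfo/ → anfonbeasupfo.
Rule 2 (nasal place assimilation): /n/ precedes the labial consonant /f/, so it assimilates in place to [m]. /n/ precedes the labial consonant /b/, so it assimilates in place to [m]. /anfonbeasupfo/ → amfombeasupfo.
Rule 3 (final vowel raising): /o/ is a mid vowel in word-final position, so it raises to [u]. /amfombeasupfo/ → amfombeasupfu.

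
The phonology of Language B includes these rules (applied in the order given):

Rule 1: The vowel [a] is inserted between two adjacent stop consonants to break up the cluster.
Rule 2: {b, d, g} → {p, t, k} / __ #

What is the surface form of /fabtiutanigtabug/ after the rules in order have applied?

Rule 1 (stop-cluster a-epenthesis): /b/ and /t/ form a stop–stop cluster, so [a] is inserted between them. /g/ and /t/ form a stop–stop cluster, so [a] is inserted between them. /fabtiutanigtabug/ → fabatiutanigatabug.
Rule 2 (final devoicing): /g/ is a voiced stop in word-final position, so it devoices to [k]. /fabatiutanigatabug/ → fabatiutanigatabuk.

fabatiutanigatabuk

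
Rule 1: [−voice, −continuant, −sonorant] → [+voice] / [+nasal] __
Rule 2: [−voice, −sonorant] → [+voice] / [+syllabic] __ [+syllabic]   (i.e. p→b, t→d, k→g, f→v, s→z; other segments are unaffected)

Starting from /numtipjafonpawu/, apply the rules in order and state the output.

numdipjavonbawu

Rule 1 (post-nasal voicing): /t/ is a voiceless stop immediately after the nasal /m/, so it voices to [d]. /p/ is a voiceless stop immediately after the nasal /n/, so it voices to [b]. /numtipjafonpawu/ → numdipjafonbawu.
Rule 2 (intervocalic voicing): /f/ is a voiceless obstruent between vowels /a/ and /o/, so it voices to [v]. /numdipjafonbawu/ → numdipjavonbawu.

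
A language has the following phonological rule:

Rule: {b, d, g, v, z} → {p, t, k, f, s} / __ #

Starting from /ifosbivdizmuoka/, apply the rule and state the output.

No segment of /ifosbivdizmuoka/ meets the structural description of the rule, so the form surfaces unchanged.

ifosbivdizmuoka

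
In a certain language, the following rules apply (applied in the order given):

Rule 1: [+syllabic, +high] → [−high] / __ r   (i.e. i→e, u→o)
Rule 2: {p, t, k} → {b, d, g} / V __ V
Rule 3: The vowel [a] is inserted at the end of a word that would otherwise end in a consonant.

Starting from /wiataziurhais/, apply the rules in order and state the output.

wiadaziorhaisa

Rule 1 (pre-rhotic lowering): /u/ is a high vowel immediately before /r/, so it lowers to [o]. /wiataziurhais/ → wiataziorhais.
Rule 2 (intervocalic voicing): /t/ is a voiceless stop between vowels /a/ and /a/, so it voices to [d]. /wiataziorhais/ → wiadaziorhais.
Rule 3 (final a-epenthesis): the form ends in the consonant /s/, so [a] is inserted word-finally. /wiadaziorhais/ → wiadaziorhaisa.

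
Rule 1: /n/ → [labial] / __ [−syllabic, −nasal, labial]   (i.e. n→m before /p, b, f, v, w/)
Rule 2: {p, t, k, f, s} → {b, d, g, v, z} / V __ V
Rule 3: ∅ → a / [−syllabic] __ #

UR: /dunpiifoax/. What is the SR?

Rule 1 (nasal place assimilation): /n/ precedes the labial consonant /p/, so it assimilates in place to [m]. /dunpiifoax/ → dumpiifoax.
Rule 2 (intervocalic voicing): /f/ is a voiceless obstruent between vowels /i/ and /o/, so it voices to [v]. /dumpiifoax/ → dumpiivoax.
Rule 3 (final a-epenthesis): the form ends in the consonant /x/, so [a] is inserted word-finally. /dumpiivoax/ → dumpiivoaxa.

dumpiivoaxa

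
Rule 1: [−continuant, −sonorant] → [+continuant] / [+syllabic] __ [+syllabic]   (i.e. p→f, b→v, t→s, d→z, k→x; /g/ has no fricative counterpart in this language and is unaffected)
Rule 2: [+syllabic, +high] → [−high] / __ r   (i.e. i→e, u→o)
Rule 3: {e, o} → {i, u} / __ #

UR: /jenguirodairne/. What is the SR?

Rule 1 (intervocalic spirantization): /d/ is a stop between vowels /o/ and /a/, so it spirantizes to the fricative [z]. /jenguirodairne/ → jenguirozairne.
Rule 2 (pre-rhotic lowering): /i/ is a high vowel immediately before /r/, so it lowers to [e]. /i/ is a high vowel immediately before /r/, so it lowers to [e]. /jenguirozairne/ → jenguerozaerne.
Rule 3 (final vowel raising): /e/ is a mid vowel in word-final position, so it raises to [i]. /jenguerozaerne/ → jenguerozaerni.

jenguerozaerni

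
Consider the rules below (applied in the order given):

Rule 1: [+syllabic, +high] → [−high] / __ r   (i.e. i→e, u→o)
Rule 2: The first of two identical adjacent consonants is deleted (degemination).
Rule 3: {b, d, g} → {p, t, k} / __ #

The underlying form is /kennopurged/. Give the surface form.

kenoporget

Rule 1 (pre-rhotic lowering): /u/ is a high vowel immediately before /r/, so it lowers to [o]. /kennopurged/ → kennoporged.
Rule 2 (degemination): /nn/ is a geminate; the first /n/ deletes. /kennoporged/ → kenoporged.
Rule 3 (final devoicing): /d/ is a voiced stop in word-final position, so it devoices to [t]. /kenoporged/ → kenoporget.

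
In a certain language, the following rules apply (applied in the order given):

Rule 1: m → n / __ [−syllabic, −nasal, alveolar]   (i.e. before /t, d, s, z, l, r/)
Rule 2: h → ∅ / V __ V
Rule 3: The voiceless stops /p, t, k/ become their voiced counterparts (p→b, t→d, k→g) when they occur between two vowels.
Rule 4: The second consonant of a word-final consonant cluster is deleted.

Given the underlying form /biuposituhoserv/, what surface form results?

biubosiduoser

Rule 1 (nasal place assimilation): no segment meets the environment; /biuposituhoserv/ is unchanged.
Rule 2 (intervocalic h-deletion): /h/ occurs between vowels /u/ and /o/, so it deletes. /biuposituhoserv/ → biuposituoserv.
Rule 3 (intervocalic voicing): /p/ is a voiceless stop between vowels /u/ and /o/, so it voices to [b]. /t/ is a voiceless stop between vowels /i/ and /u/, so it voices to [d]. /biuposituoserv/ → biubosiduoserv.
Rule 4 (final cluster simplification): /v/ is the second consonant of a word-final cluster /rv/, so it deletes. /biubosiduoserv/ → biubosiduoser.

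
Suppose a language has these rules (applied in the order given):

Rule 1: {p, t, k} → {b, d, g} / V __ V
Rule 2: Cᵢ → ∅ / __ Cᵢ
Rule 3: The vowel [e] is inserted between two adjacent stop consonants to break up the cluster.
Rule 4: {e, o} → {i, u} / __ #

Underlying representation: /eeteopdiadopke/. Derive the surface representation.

eedeopediadopeki

Rule 1 (intervocalic voicing): /t/ is a voiceless stop between vowels /e/ and /e/, so it voices to [d]. /eeteopdiadopke/ → eedeopdiadopke.
Rule 2 (degemination): no segment meets the environment; /eedeopdiadopke/ is unchanged.
Rule 3 (stop-cluster e-epenthesis): /p/ and /d/ form a stop–stop cluster, so [e] is inserted between them. /p/ and /k/ form a stop–stop cluster, so [e] is inserted between them. /eedeopdiadopke/ → eedeopediadopeke.
Rule 4 (final vowel raising): /e/ is a mid vowel in word-final position, so it raises to [i]. /eedeopediadopeke/ → eedeopediadopeki.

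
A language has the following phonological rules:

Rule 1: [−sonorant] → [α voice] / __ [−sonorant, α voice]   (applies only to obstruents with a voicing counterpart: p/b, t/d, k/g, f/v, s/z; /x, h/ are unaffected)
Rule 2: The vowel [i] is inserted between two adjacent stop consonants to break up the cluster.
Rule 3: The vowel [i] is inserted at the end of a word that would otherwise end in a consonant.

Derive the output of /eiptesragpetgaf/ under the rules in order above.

eipitesrakipedigafi

Rule 1 (regressive voicing assimilation): /g/ precedes the voiceless obstruent /p/, so it devoices to [k] by assimilation. /t/ precedes the voiced obstruent /g/, so it voices to [d] by assimilation. /eiptesragpetgaf/ → eiptesrakpedgaf.
Rule 2 (stop-cluster i-epenthesis): /p/ and /t/ form a stop–stop cluster, so [i] is inserted between them. /k/ and /p/ form a stop–stop cluster, so [i] is inserted between them. /d/ and /g/ form a stop–stop cluster, so [i] is inserted between them. /eiptesrakpedgaf/ → eipitesrakipedigaf.
Rule 3 (final i-epenthesis): the form ends in the consonant /f/, so [i] is inserted word-finally. /eipitesrakipedigaf/ → eipitesrakipedigafi.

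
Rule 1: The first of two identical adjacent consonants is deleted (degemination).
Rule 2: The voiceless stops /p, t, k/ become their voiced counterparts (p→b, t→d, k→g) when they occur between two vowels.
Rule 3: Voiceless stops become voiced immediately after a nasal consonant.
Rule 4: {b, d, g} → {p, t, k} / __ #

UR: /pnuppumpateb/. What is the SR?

Rule 1 (degemination): /pp/ is a geminate; the first /p/ deletes. /pnuppumpateb/ → pnupumpateb.
Rule 2 (intervocalic voicing): /p/ is a voiceless stop between vowels /u/ and /u/, so it voices to [b]. /t/ is a voiceless stop between vowels /a/ and /e/, so it voices to [d]. /pnupumpateb/ → pnubumpadeb.
Rule 3 (post-nasal voicing): /p/ is a voiceless stop immediately after the nasal /m/, so it voices to [b]. /pnubumpadeb/ → pnubumbadeb.
Rule 4 (final devoicing): /b/ is a voiced stop in word-final position, so it devoices to [p]. /pnubumbadeb/ → pnubumbadep.

pnubumbadep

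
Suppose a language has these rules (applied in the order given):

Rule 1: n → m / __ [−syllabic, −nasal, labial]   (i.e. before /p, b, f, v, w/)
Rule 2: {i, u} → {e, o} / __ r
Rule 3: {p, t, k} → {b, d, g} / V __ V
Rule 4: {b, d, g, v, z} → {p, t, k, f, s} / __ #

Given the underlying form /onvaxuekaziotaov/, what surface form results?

omvaxuegaziodaof

Rule 1 (nasal place assimilation): /n/ precedes the labial consonant /v/, so it assimilates in place to [m]. /onvaxuekaziotaov/ → omvaxuekaziotaov.
Rule 2 (pre-rhotic lowering): no segment meets the environment; /omvaxuekaziotaov/ is unchanged.
Rule 3 (intervocalic voicing): /k/ is a voiceless stop between vowels /e/ and /a/, so it voices to [g]. /t/ is a voiceless stop between vowels /o/ and /a/, so it voices to [d]. /omvaxuekaziotaov/ → omvaxuegaziodaov.
Rule 4 (final devoicing): /v/ is a voiced obstruent in word-final position, so it devoices to [f]. /omvaxuegaziodaov/ → omvaxuegaziodaof.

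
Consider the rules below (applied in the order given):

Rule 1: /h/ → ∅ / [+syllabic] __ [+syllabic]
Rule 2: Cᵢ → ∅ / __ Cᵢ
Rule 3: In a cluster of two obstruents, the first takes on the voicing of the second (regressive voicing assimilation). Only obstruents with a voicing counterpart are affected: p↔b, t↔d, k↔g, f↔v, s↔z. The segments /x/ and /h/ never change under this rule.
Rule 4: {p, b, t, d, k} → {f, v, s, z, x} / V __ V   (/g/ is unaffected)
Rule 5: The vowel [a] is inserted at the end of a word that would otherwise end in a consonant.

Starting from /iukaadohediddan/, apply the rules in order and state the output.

Rule 1 (intervocalic h-deletion): /h/ occurs between vowels /o/ and /e/, so it deletes. /iukaadohediddan/ → iukaadoediddan.
Rule 2 (degemination): /dd/ is a geminate; the first /d/ deletes. /iukaadoediddan/ → iukaadoedidan.
Rule 3 (regressive voicing assimilation): no segment meets the environment; /iukaadoedidan/ is unchanged.
Rule 4 (intervocalic spirantization): /k/ is a stop between vowels /u/ and /a/, so it spirantizes to the fricative [x]. /d/ is a stop between vowels /a/ and /o/, so it spirantizes to the fricative [z]. /d/ is a stop between vowels /e/ and /i/, so it spirantizes to the fricative [z]. /d/ is a stop between vowels /i/ and /a/, so it spirantizes to the fricative [z]. /iukaadoedidan/ → iuxaazoezizan.
Rule 5 (final a-epenthesis): the form ends in the consonant /n/, so [a] is inserted word-finally. /iuxaazoezizan/ → iuxaazoezizana.

iuxaazoezizana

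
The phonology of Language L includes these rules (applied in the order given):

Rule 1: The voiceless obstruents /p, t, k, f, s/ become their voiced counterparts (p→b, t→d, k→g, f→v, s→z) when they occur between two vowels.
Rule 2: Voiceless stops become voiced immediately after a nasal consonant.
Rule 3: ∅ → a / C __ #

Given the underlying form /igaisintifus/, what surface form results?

igaizindivusa

Rule 1 (intervocalic voicing): /s/ is a voiceless obstruent between vowels /i/ and /i/, so it voices to [z]. /f/ is a voiceless obstruent between vowels /i/ and /u/, so it voices to [v]. /igaisintifus/ → igaizintivus.
Rule 2 (post-nasal voicing): /t/ is a voiceless stop immediately after the nasal /n/, so it voices to [d]. /igaizintivus/ → igaizindivus.
Rule 3 (final a-epenthesis): the form ends in the consonant /s/, so [a] is inserted word-finally. /igaizindivus/ → igaizindivusa.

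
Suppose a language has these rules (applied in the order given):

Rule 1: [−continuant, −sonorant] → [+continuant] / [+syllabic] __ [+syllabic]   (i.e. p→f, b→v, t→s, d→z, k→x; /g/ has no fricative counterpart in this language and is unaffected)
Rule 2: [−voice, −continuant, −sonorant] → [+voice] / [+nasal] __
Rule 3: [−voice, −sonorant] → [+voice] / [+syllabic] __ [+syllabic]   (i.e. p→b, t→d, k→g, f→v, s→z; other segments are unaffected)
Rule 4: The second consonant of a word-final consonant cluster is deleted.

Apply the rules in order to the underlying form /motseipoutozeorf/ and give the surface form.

Rule 1 (intervocalic spirantization): /p/ is a stop between vowels /i/ and /o/, so it spirantizes to the fricative [f]. /t/ is a stop between vowels /u/ and /o/, so it spirantizes to the fricative [s]. /motseipoutozeorf/ → motseifousozeorf.
Rule 2 (post-nasal voicing): no segment meets the environment; /motseifousozeorf/ is unchanged.
Rule 3 (intervocalic voicing): /f/ is a voiceless obstruent between vowels /i/ and /o/, so it voices to [v]. /s/ is a voiceless obstruent between vowels /u/ and /o/, so it voices to [z]. /motseifousozeorf/ → motseivouzozeorf.
Rule 4 (final cluster simplification): /f/ is the second consonant of a word-final cluster /rf/, so it deletes. /motseivouzozeorf/ → motseivouzozeor.

motseivouzozeor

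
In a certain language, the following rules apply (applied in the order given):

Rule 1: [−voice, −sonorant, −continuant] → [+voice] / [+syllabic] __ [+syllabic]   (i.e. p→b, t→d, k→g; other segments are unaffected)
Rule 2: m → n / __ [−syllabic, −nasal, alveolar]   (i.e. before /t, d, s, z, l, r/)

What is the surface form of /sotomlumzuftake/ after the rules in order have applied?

sodonlunzuftage

Rule 1 (intervocalic voicing): /t/ is a voiceless stop between vowels /o/ and /o/, so it voices to [d]. /k/ is a voiceless stop between vowels /a/ and /e/, so it voices to [g]. /sotomlumzuftake/ → sodomlumzuftage.
Rule 2 (nasal place assimilation): /m/ precedes the alveolar consonant /l/, so it assimilates in place to [n]. /m/ precedes the alveolar consonant /z/, so it assimilates in place to [n]. /sodomlumzuftage/ → sodonlunzuftage.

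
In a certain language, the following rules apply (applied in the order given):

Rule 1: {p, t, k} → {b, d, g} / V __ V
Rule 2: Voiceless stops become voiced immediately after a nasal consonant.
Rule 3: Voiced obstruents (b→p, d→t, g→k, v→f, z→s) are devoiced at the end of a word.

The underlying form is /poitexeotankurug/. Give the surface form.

Rule 1 (intervocalic voicing): /t/ is a voiceless stop between vowels /i/ and /e/, so it voices to [d]. /t/ is a voiceless stop between vowels /o/ and /a/, so it voices to [d]. /poitexeotankurug/ → poidexeodankurug.
Rule 2 (post-nasal voicing): /k/ is a voiceless stop immediately after the nasal /n/, so it voices to [g]. /poidexeodankurug/ → poidexeodangurug.
Rule 3 (final devoicing): /g/ is a voiced obstruent in word-final position, so it devoices to [k]. /poidexeodangurug/ → poidexeodanguruk.

poidexeodanguruk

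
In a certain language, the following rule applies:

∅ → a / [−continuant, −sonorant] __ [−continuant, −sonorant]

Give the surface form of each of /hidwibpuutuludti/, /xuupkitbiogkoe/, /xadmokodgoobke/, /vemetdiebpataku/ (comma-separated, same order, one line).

/hidwibpuutuludti/: /b/ and /p/ form a stop–stop cluster, so [a] is inserted between them. /d/ and /t/ form a stop–stop cluster, so [a] is inserted between them. → [hidwibapuutuludati].
/xuupkitbiogkoe/: /p/ and /k/ form a stop–stop cluster, so [a] is inserted between them. /t/ and /b/ form a stop–stop cluster, so [a] is inserted between them. /g/ and /k/ form a stop–stop cluster, so [a] is inserted between them. → [xuupakitabiogakoe].
/xadmokodgoobke/: /d/ and /g/ form a stop–stop cluster, so [a] is inserted between them. /b/ and /k/ form a stop–stop cluster, so [a] is inserted between them. → [xadmokodagoobake].
/vemetdiebpataku/: /t/ and /d/ form a stop–stop cluster, so [a] is inserted between them. /b/ and /p/ form a stop–stop cluster, so [a] is inserted between them. → [vemetadiebapataku].

hidwibapuutuludati, xuupakitabiogakoe, xadmokodagoobake, vemetadiebapataku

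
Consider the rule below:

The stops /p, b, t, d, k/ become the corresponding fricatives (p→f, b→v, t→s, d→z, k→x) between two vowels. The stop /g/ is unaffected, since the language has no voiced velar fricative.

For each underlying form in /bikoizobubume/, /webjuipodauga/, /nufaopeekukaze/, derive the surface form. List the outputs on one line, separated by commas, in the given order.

bixoizovuvume, webjuifozauga, nufaofeexuxaze

/bikoizobubume/: /k/ is a stop between vowels /i/ and /o/, so it spirantizes to the fricative [x]. /b/ is a stop between vowels /o/ and /u/, so it spirantizes to the fricative [v]. /b/ is a stop between vowels /u/ and /u/, so it spirantizes to the fricative [v]. → [bixoizovuvume].
/webjuipodauga/: /p/ is a stop between vowels /i/ and /o/, so it spirantizes to the fricative [f]. /d/ is a stop between vowels /o/ and /a/, so it spirantizes to the fricative [z]. → [webjuifozauga].
/nufaopeekukaze/: /p/ is a stop between vowels /o/ and /e/, so it spirantizes to the fricative [f]. /k/ is a stop between vowels /e/ and /u/, so it spirantizes to the fricative [x]. /k/ is a stop between vowels /u/ and /a/, so it spirantizes to the fricative [x]. → [nufaofeexuxaze].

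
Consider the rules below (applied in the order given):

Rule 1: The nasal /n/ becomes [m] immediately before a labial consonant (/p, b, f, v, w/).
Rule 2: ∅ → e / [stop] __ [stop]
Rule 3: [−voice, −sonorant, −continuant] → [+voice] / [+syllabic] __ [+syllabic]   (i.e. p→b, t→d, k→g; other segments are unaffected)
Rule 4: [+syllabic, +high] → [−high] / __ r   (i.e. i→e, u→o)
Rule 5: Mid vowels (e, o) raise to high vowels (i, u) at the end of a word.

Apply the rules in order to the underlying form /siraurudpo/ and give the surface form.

seraorudebu

Rule 1 (nasal place assimilation): no segment meets the environment; /siraurudpo/ is unchanged.
Rule 2 (stop-cluster e-epenthesis): /d/ and /p/ form a stop–stop cluster, so [e] is inserted between them. /siraurudpo/ → siraurudepo.
Rule 3 (intervocalic voicing): /p/ is a voiceless stop between vowels /e/ and /o/, so it voices to [b]. /siraurudepo/ → siraurudebo.
Rule 4 (pre-rhotic lowering): /i/ is a high vowel immediately before /r/, so it lowers to [e]. /u/ is a high vowel immediately before /r/, so it lowers to [o]. /siraurudebo/ → seraorudebo.
Rule 5 (final vowel raising): /o/ is a mid vowel in word-final position, so it raises to [u]. /seraorudebo/ → seraorudebu.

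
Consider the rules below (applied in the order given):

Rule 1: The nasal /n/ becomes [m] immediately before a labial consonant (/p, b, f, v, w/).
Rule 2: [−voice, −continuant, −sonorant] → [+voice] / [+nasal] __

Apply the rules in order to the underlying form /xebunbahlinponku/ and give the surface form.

Rule 1 (nasal place assimilation): /n/ precedes the labial consonant /b/, so it assimilates in place to [m]. /n/ precedes the labial consonant /p/, so it assimilates in place to [m]. /xebunbahlinponku/ → xebumbahlimponku.
Rule 2 (post-nasal voicing): /p/ is a voiceless stop immediately after the nasal /m/, so it voices to [b]. /k/ is a voiceless stop immediately after the nasal /n/, so it voices to [g]. /xebumbahlimponku/ → xebumbahlimbongu.

xebumbahlimbongu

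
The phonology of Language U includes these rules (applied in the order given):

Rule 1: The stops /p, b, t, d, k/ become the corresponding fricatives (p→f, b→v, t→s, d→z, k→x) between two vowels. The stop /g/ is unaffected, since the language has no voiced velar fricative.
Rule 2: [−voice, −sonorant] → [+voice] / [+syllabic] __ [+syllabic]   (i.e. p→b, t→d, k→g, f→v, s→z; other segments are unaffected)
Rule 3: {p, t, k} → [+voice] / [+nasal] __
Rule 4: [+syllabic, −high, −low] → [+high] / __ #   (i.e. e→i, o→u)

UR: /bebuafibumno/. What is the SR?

Rule 1 (intervocalic spirantization): /b/ is a stop between vowels /e/ and /u/, so it spirantizes to the fricative [v]. /b/ is a stop between vowels /i/ and /u/, so it spirantizes to the fricative [v]. /bebuafibumno/ → bevuafivumno.
Rule 2 (intervocalic voicing): /f/ is a voiceless obstruent between vowels /a/ and /i/, so it voices to [v]. /bevuafivumno/ → bevuavivumno.
Rule 3 (post-nasal voicing): no segment meets the environment; /bevuavivumno/ is unchanged.
Rule 4 (final vowel raising): /o/ is a mid vowel in word-final position, so it raises to [u]. /bevuavivumno/ → bevuavivumnu.

bevuavivumnu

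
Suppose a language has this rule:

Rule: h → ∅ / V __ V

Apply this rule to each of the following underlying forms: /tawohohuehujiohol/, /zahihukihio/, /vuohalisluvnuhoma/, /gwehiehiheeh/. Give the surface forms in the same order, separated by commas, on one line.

tawooueujiool, zaiukiio, vuoalisluvnuoma, gweieieeh

/tawohohuehujiohol/: /h/ occurs between vowels /o/ and /o/, so it deletes. /h/ occurs between vowels /o/ and /u/, so it deletes. /h/ occurs between vowels /e/ and /u/, so it deletes. /h/ occurs between vowels /o/ and /o/, so it deletes. → [tawooueujiool].
/zahihukihio/: /h/ occurs between vowels /a/ and /i/, so it deletes. /h/ occurs between vowels /i/ and /u/, so it deletes. /h/ occurs between vowels /i/ and /i/, so it deletes. → [zaiukiio].
/vuohalisluvnuhoma/: /h/ occurs between vowels /o/ and /a/, so it deletes. /h/ occurs between vowels /u/ and /o/, so it deletes. → [vuoalisluvnuoma].
/gwehiehiheeh/: /h/ occurs between vowels /e/ and /i/, so it deletes. /h/ occurs between vowels /e/ and /i/, so it deletes. /h/ occurs between vowels /i/ and /e/, so it deletes. → [gweieieeh].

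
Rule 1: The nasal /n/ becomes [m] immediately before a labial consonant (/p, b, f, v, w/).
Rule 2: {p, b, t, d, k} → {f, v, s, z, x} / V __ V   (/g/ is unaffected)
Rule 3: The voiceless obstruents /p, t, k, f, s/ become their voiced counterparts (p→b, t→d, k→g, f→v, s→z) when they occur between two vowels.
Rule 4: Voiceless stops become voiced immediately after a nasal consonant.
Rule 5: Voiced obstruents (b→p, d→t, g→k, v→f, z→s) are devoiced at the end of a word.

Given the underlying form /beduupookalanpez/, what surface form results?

bezuuvooxalambes

Rule 1 (nasal place assimilation): /n/ precedes the labial consonant /p/, so it assimilates in place to [m]. /beduupookalanpez/ → beduupookalampez.
Rule 2 (intervocalic spirantization): /d/ is a stop between vowels /e/ and /u/, so it spirantizes to the fricative [z]. /p/ is a stop between vowels /u/ and /o/, so it spirantizes to the fricative [f]. /k/ is a stop between vowels /o/ and /a/, so it spirantizes to the fricative [x]. /beduupookalampez/ → bezuufooxalampez.
Rule 3 (intervocalic voicing): /f/ is a voiceless obstruent between vowels /u/ and /o/, so it voices to [v]. /bezuufooxalampez/ → bezuuvooxalampez.
Rule 4 (post-nasal voicing): /p/ is a voiceless stop immediately after the nasal /m/, so it voices to [b]. /bezuuvooxalampez/ → bezuuvooxalambez.
Rule 5 (final devoicing): /z/ is a voiced obstruent in word-final position, so it devoices to [s]. /bezuuvooxalambez/ → bezuuvooxalambes.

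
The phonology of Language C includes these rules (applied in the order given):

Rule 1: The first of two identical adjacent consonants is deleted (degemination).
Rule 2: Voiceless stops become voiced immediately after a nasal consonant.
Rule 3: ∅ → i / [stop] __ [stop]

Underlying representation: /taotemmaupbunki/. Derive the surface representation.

Rule 1 (degemination): /mm/ is a geminate; the first /m/ deletes. /taotemmaupbunki/ → taotemaupbunki.
Rule 2 (post-nasal voicing): /k/ is a voiceless stop immediately after the nasal /n/, so it voices to [g]. /taotemaupbunki/ → taotemaupbungi.
Rule 3 (stop-cluster i-epenthesis): /p/ and /b/ form a stop–stop cluster, so [i] is inserted between them. /taotemaupbungi/ → taotemaupibungi.

taotemaupibungi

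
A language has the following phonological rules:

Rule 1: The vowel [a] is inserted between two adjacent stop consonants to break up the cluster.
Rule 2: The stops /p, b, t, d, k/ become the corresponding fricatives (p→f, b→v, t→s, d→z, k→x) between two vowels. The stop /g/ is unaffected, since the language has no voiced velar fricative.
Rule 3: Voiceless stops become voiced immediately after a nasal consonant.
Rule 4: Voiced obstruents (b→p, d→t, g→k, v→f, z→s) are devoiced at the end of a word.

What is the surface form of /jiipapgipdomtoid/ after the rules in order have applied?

jiifafagifazomdoit

Rule 1 (stop-cluster a-epenthesis): /p/ and /g/ form a stop–stop cluster, so [a] is inserted between them. /p/ and /d/ form a stop–stop cluster, so [a] is inserted between them. /jiipapgipdomtoid/ → jiipapagipadomtoid.
Rule 2 (intervocalic spirantization): /p/ is a stop between vowels /i/ and /a/, so it spirantizes to the fricative [f]. /p/ is a stop between vowels /a/ and /a/, so it spirantizes to the fricative [f]. /p/ is a stop between vowels /i/ and /a/, so it spirantizes to the fricative [f]. /d/ is a stop between vowels /a/ and /o/, so it spirantizes to the fricative [z]. /jiipapagipadomtoid/ → jiifafagifazomtoid.
Rule 3 (post-nasal voicing): /t/ is a voiceless stop immediately after the nasal /m/, so it voices to [d]. /jiifafagifazomtoid/ → jiifafagifazomdoid.
Rule 4 (final devoicing): /d/ is a voiced obstruent in word-final position, so it devoices to [t]. /jiifafagifazomdoid/ → jiifafagifazomdoit.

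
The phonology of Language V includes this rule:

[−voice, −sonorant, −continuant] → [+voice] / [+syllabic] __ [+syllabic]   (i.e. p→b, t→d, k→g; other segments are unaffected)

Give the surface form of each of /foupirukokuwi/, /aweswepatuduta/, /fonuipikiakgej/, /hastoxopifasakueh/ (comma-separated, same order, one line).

foubirugoguwi, aweswebadududa, fonuibigiakgej, hastoxobifasagueh

/foupirukokuwi/: /p/ is a voiceless stop between vowels /u/ and /i/, so it voices to [b]. /k/ is a voiceless stop between vowels /u/ and /o/, so it voices to [g]. /k/ is a voiceless stop between vowels /o/ and /u/, so it voices to [g]. → [foubirugoguwi].
/aweswepatuduta/: /p/ is a voiceless stop between vowels /e/ and /a/, so it voices to [b]. /t/ is a voiceless stop between vowels /a/ and /u/, so it voices to [d]. /t/ is a voiceless stop between vowels /u/ and /a/, so it voices to [d]. → [aweswebadududa].
/fonuipikiakgej/: /p/ is a voiceless stop between vowels /i/ and /i/, so it voices to [b]. /k/ is a voiceless stop between vowels /i/ and /i/, so it voices to [g]. → [fonuibigiakgej].
/hastoxopifasakueh/: /p/ is a voiceless stop between vowels /o/ and /i/, so it voices to [b]. /k/ is a voiceless stop between vowels /a/ and /u/, so it voices to [g]. → [hastoxobifasagueh].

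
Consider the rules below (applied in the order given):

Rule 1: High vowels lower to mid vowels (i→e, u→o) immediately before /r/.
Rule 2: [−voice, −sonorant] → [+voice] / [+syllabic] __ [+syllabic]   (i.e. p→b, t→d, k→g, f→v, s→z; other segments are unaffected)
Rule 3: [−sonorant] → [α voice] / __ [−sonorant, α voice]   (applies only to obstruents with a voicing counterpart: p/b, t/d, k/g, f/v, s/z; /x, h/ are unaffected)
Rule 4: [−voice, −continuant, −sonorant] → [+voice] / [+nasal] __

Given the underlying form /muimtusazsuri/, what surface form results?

muimduzassori

Rule 1 (pre-rhotic lowering): /u/ is a high vowel immediately before /r/, so it lowers to [o]. /muimtusazsuri/ → muimtusazsori.
Rule 2 (intervocalic voicing): /s/ is a voiceless obstruent between vowels /u/ and /a/, so it voices to [z]. /muimtusazsori/ → muimtuzazsori.
Rule 3 (regressive voicing assimilation): /z/ precedes the voiceless obstruent /s/, so it devoices to [s] by assimilation. /muimtuzazsori/ → muimtuzassori.
Rule 4 (post-nasal voicing): /t/ is a voiceless stop immediately after the nasal /m/, so it voices to [d]. /muimtuzassori/ → muimduzassori.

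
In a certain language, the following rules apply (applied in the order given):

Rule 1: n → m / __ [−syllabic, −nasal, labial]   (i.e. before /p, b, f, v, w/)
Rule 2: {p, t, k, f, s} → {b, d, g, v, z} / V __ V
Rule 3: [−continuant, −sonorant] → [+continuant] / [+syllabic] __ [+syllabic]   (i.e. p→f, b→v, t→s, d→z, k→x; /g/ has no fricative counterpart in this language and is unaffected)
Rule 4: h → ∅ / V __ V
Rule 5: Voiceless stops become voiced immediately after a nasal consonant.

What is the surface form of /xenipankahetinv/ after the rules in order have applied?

xenivangaezimv

Rule 1 (nasal place assimilation): /n/ precedes the labial consonant /v/, so it assimilates in place to [m]. /xenipankahetinv/ → xenipankahetimv.
Rule 2 (intervocalic voicing): /p/ is a voiceless obstruent between vowels /i/ and /a/, so it voices to [b]. /t/ is a voiceless obstruent between vowels /e/ and /i/, so it voices to [d]. /xenipankahetimv/ → xenibankahedimv.
Rule 3 (intervocalic spirantization): /b/ is a stop between vowels /i/ and /a/, so it spirantizes to the fricative [v]. /d/ is a stop between vowels /e/ and /i/, so it spirantizes to the fricative [z]. /xenibankahedimv/ → xenivankahezimv.
Rule 4 (intervocalic h-deletion): /h/ occurs between vowels /a/ and /e/, so it deletes. /xenivankahezimv/ → xenivankaezimv.
Rule 5 (post-nasal voicing): /k/ is a voiceless stop immediately after the nasal /n/, so it voices to [g]. /xenivankaezimv/ → xenivangaezimv.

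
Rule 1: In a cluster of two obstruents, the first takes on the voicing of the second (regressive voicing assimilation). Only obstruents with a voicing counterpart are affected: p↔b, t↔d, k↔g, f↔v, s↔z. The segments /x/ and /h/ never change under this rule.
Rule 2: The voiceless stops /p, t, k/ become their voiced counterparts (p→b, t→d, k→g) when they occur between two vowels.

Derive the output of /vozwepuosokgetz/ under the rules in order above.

Rule 1 (regressive voicing assimilation): /k/ precedes the voiced obstruent /g/, so it voices to [g] by assimilation. /t/ precedes the voiced obstruent /z/, so it voices to [d] by assimilation. /vozwepuosokgetz/ → vozwepuosoggedz.
Rule 2 (intervocalic voicing): /p/ is a voiceless stop between vowels /e/ and /u/, so it voices to [b]. /vozwepuosoggedz/ → vozwebuosoggedz.

vozwebuosoggedz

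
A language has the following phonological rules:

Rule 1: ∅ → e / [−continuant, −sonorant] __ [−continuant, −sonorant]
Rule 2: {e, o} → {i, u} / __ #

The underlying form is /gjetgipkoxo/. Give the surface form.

gjetegipekoxu

Rule 1 (stop-cluster e-epenthesis): /t/ and /g/ form a stop–stop cluster, so [e] is inserted between them. /p/ and /k/ form a stop–stop cluster, so [e] is inserted between them. /gjetgipkoxo/ → gjetegipekoxo.
Rule 2 (final vowel raising): /o/ is a mid vowel in word-final position, so it raises to [u]. /gjetegipekoxo/ → gjetegipekoxu.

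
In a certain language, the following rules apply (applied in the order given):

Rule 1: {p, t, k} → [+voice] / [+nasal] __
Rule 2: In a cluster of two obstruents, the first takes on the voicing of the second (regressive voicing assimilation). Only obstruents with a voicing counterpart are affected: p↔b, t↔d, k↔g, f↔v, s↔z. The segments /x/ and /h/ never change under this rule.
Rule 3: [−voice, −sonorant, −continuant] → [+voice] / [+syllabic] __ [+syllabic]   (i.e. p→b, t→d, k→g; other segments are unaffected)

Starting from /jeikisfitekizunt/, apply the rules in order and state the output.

jeigisfidegizund

Rule 1 (post-nasal voicing): /t/ is a voiceless stop immediately after the nasal /n/, so it voices to [d]. /jeikisfitekizunt/ → jeikisfitekizund.
Rule 2 (regressive voicing assimilation): no segment meets the environment; /jeikisfitekizund/ is unchanged.
Rule 3 (intervocalic voicing): /k/ is a voiceless stop between vowels /i/ and /i/, so it voices to [g]. /t/ is a voiceless stop between vowels /i/ and /e/, so it voices to [d]. /k/ is a voiceless stop between vowels /e/ and /i/, so it voices to [g]. /jeikisfitekizund/ → jeigisfidegizund.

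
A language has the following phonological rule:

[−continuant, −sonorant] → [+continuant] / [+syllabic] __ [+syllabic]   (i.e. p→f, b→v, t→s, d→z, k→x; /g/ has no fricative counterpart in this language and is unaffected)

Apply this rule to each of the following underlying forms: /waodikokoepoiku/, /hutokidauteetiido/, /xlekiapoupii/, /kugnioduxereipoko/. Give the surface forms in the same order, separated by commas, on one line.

waozixoxoefoixu, husoxizauseesiizo, xlexiafoufii, kugniozuxereifoxo

/waodikokoepoiku/: /d/ is a stop between vowels /o/ and /i/, so it spirantizes to the fricative [z]. /k/ is a stop between vowels /i/ and /o/, so it spirantizes to the fricative [x]. /k/ is a stop between vowels /o/ and /o/, so it spirantizes to the fricative [x]. /p/ is a stop between vowels /e/ and /o/, so it spirantizes to the fricative [f]. /k/ is a stop between vowels /i/ and /u/, so it spirantizes to the fricative [x]. → [waozixoxoefoixu].
/hutokidauteetiido/: /t/ is a stop between vowels /u/ and /o/, so it spirantizes to the fricative [s]. /k/ is a stop between vowels /o/ and /i/, so it spirantizes to the fricative [x]. /d/ is a stop between vowels /i/ and /a/, so it spirantizes to the fricative [z]. /t/ is a stop between vowels /u/ and /e/, so it spirantizes to the fricative [s]. /t/ is a stop between vowels /e/ and /i/, so it spirantizes to the fricative [s]. /d/ is a stop between vowels /i/ and /o/, so it spirantizes to the fricative [z]. → [husoxizauseesiizo].
/xlekiapoupii/: /k/ is a stop between vowels /e/ and /i/, so it spirantizes to the fricative [x]. /p/ is a stop between vowels /a/ and /o/, so it spirantizes to the fricative [f]. /p/ is a stop between vowels /u/ and /i/, so it spirantizes to the fricative [f]. → [xlexiafoufii].
/kugnioduxereipoko/: /d/ is a stop between vowels /o/ and /u/, so it spirantizes to the fricative [z]. /p/ is a stop between vowels /i/ and /o/, so it spirantizes to the fricative [f]. /k/ is a stop between vowels /o/ and /o/, so it spirantizes to the fricative [x]. → [kugniozuxereifoxo].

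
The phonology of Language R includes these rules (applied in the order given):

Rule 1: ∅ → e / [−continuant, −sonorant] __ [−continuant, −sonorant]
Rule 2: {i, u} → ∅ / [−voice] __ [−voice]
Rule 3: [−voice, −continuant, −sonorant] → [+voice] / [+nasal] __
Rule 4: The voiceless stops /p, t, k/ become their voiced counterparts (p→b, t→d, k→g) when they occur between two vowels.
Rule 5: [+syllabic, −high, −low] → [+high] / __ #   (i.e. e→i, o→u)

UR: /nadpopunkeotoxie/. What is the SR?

Rule 1 (stop-cluster e-epenthesis): /d/ and /p/ form a stop–stop cluster, so [e] is inserted between them. /nadpopunkeotoxie/ → nadepopunkeotoxie.
Rule 2 (high vowel syncope): no segment meets the environment; /nadepopunkeotoxie/ is unchanged.
Rule 3 (post-nasal voicing): /k/ is a voiceless stop immediately after the nasal /n/, so it voices to [g]. /nadepopunkeotoxie/ → nadepopungeotoxie.
Rule 4 (intervocalic voicing): /p/ is a voiceless stop between vowels /e/ and /o/, so it voices to [b]. /p/ is a voiceless stop between vowels /o/ and /u/, so it voices to [b]. /t/ is a voiceless stop between vowels /o/ and /o/, so it voices to [d]. /nadepopungeotoxie/ → nadebobungeodoxie.
Rule 5 (final vowel raising): /e/ is a mid vowel in word-final position, so it raises to [i]. /nadebobungeodoxie/ → nadebobungeodoxii.

nadebobungeodoxii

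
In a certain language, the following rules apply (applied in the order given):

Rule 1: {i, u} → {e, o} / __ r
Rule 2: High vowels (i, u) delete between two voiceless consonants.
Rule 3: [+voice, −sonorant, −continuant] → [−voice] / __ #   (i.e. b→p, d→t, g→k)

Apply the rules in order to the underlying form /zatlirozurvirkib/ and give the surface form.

zatlerozorverkip

Rule 1 (pre-rhotic lowering): /i/ is a high vowel immediately before /r/, so it lowers to [e]. /u/ is a high vowel immediately before /r/, so it lowers to [o]. /i/ is a high vowel immediately before /r/, so it lowers to [e]. /zatlirozurvirkib/ → zatlerozorverkib.
Rule 2 (high vowel syncope): no segment meets the environment; /zatlerozorverkib/ is unchanged.
Rule 3 (final devoicing): /b/ is a voiced stop in word-final position, so it devoices to [p]. /zatlerozorverkib/ → zatlerozorverkip.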